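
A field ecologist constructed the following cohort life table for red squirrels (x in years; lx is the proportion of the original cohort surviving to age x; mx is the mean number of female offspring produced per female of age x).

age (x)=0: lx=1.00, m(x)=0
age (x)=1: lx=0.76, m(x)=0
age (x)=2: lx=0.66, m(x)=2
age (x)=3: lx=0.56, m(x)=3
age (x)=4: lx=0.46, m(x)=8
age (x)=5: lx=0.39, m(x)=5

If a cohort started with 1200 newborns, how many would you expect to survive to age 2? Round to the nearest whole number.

792

Expected survivors = N0 · l_2 = 1200 × 0.66 = 792 → 792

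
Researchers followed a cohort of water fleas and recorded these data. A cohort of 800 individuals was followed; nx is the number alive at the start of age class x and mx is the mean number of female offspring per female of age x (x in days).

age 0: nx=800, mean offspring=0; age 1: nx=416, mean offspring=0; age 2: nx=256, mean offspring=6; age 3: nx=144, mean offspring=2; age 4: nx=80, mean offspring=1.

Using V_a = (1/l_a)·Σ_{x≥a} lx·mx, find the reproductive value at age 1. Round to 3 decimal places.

4.577

lx = nx/n0 = nx/800: 1, 0.52, 0.32, 0.18, 0.1
lx·mx for x ≥ 1: 0, 1.92, 0.36, 0.1 → sum = 2.38
V_1 = 2.38 / l_1 = 2.38 / 0.52 = 4.576923… → 4.577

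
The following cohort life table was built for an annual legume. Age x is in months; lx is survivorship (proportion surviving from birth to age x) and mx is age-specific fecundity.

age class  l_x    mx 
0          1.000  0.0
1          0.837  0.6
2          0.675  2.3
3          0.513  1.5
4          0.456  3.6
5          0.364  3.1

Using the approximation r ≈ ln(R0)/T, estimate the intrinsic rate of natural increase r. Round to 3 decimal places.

0.531

R0 = Σ lx·mx = 0 + 0.5022 + 1.5525 + 0.7695 + 1.6416 + 1.1284 = 5.5942
Σ x·lx·mx = 18.1241; T = 18.1241/5.5942 = 3.2398…
r ≈ ln(R0)/T = ln(5.5942)/3.2398… = 0.53143… → 0.531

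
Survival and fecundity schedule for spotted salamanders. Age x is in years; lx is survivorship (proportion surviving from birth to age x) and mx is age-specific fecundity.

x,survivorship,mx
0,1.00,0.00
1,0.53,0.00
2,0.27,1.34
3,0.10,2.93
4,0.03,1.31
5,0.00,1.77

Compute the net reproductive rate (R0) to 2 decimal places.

lx·mx by age: 0, 0, 0.3618, 0.293, 0.0393, 0
R0 = Σ lx·mx = 0.6941 → 0.69

0.69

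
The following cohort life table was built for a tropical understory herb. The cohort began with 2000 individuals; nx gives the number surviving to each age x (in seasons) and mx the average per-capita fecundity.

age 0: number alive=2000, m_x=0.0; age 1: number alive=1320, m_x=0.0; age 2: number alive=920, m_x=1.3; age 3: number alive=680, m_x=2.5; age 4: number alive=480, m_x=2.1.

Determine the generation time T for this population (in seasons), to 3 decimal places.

2.952

lx = nx/n0 = nx/2000: 1, 0.66, 0.46, 0.34, 0.24
lx·mx: 0, 0, 0.598, 0.85, 0.504 → R0 = 1.952
x·lx·mx: 0, 0, 1.196, 2.55, 2.016 → Σ = 5.762
T = 5.762 / 1.952 = 2.951844… → 2.952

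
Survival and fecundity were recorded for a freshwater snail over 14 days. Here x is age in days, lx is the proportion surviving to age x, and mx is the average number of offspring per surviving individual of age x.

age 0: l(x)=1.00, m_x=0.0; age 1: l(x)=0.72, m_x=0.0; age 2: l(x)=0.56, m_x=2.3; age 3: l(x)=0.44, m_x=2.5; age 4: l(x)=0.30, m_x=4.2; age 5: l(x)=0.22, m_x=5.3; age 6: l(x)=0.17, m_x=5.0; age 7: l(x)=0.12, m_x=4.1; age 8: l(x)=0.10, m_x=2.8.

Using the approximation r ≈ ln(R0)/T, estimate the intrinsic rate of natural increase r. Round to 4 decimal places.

0.4353

R0 = Σ lx·mx = 0 + 0 + 1.288 + 1.1 + 1.26 + 1.166 + 0.85 + 0.492 + 0.28 = 6.436
Σ x·lx·mx = 27.53; T = 27.53/6.436 = 4.2775…
r ≈ ln(R0)/T = ln(6.436)/4.2775… = 0.435279… → 0.4353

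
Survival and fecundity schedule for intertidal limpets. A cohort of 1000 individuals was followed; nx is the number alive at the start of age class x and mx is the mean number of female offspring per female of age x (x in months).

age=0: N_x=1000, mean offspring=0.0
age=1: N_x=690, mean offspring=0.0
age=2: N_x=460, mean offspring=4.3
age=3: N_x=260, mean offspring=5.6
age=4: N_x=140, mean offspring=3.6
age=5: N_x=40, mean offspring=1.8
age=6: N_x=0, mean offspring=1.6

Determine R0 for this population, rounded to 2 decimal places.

4.01

lx = nx/n0 = nx/1000: 1, 0.69, 0.46, 0.26, 0.14, 0.04, 0
lx·mx by age: 0, 0, 1.978, 1.456, 0.504, 0.072, 0
R0 = Σ lx·mx = 4.01 → 4.01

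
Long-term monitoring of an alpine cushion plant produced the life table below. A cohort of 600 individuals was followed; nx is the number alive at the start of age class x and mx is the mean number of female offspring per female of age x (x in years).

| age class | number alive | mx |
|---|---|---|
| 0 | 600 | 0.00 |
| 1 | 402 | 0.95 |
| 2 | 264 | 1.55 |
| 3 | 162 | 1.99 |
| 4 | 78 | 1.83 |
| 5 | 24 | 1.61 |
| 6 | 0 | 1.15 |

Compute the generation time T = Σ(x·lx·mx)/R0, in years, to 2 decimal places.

2.26

lx = nx/n0 = nx/600: 1, 0.67, 0.44, 0.27, 0.13, 0.04, 0
lx·mx: 0, 0.6365, 0.682, 0.5373, 0.2379, 0.0644, 0 → R0 = 2.1581
x·lx·mx: 0, 0.6365, 1.364, 1.6119, 0.9516, 0.322, 0 → Σ = 4.886
T = 4.886 / 2.1581 = 2.264029… → 2.26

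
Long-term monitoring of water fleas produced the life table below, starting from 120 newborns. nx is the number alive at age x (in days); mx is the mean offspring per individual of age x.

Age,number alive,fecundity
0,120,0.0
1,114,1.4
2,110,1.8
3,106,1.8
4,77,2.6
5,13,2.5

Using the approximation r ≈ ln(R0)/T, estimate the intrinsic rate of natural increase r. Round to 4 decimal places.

0.6996

lx = nx/n0 = nx/120: 1, 0.95, 0.91667…, 0.88333…, 0.64167…, 0.10833…
R0 = Σ lx·mx = 0 + 1.33 + 1.65… + 1.59… + 1.66833… + 0.27083… = 6.509167…
Σ x·lx·mx = 17.4275…; T = 17.4275…/6.509167… = 2.67738…
r ≈ ln(R0)/T = ln(6.509167…)/2.67738… = 0.699644… → 0.6996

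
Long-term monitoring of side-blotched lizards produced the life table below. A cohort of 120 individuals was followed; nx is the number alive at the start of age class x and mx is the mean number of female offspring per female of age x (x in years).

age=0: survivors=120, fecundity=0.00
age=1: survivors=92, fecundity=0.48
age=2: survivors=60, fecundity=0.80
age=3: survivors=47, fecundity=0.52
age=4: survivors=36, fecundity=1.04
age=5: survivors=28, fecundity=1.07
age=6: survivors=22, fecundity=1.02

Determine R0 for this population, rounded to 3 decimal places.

1.720

lx = nx/n0 = nx/120: 1, 0.76667…, 0.5, 0.39167…, 0.3, 0.23333…, 0.18333…
lx·mx by age: 0, 0.368…, 0.4, 0.203667…, 0.312, 0.249667…, 0.187…
R0 = Σ lx·mx = 1.720333… → 1.720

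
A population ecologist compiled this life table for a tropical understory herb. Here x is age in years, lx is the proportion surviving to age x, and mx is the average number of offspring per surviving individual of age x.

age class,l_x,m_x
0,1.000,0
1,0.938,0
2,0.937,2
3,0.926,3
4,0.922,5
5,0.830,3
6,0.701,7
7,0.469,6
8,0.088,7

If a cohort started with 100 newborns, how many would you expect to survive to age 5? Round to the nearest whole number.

Expected survivors = N0 · l_5 = 100 × 0.830 = 83 → 83

83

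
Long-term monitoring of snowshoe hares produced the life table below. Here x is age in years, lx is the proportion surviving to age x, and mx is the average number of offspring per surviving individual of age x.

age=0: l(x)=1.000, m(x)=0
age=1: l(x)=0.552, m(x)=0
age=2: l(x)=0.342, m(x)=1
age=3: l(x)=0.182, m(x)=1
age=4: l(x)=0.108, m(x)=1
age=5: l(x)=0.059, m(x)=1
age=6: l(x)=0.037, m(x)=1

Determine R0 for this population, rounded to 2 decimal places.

0.73

lx·mx by age: 0, 0, 0.342, 0.182, 0.108, 0.059, 0.037
R0 = Σ lx·mx = 0.728 → 0.73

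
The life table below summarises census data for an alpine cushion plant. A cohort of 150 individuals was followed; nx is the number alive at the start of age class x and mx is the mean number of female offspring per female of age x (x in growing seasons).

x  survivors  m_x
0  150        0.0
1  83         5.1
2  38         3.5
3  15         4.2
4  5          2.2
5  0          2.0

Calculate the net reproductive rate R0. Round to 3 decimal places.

lx = nx/n0 = nx/150: 1, 0.55333…, 0.25333…, 0.1, 0.03333…, 0
lx·mx by age: 0, 2.822…, 0.886667…, 0.42, 0.073333…, 0
R0 = Σ lx·mx = 4.202… → 4.202

4.202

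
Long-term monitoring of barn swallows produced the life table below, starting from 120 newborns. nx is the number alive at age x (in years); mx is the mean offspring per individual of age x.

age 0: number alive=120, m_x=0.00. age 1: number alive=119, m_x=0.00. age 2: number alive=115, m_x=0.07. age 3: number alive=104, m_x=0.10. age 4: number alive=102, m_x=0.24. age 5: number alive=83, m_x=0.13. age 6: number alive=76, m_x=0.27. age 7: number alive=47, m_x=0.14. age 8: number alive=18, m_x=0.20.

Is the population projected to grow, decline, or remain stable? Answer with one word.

declining

lx = nx/n0 = nx/120: 1, 0.99167…, 0.95833…, 0.86667…, 0.85, 0.69167…, 0.63333…, 0.39167…, 0.15
R0 = Σ lx·mx = 0 + 0 + 0.067083… + 0.086667… + 0.204 + 0.089917… + 0.171… + 0.054833… + 0.03 = 0.7035…
R0 < 1, so the population is declining.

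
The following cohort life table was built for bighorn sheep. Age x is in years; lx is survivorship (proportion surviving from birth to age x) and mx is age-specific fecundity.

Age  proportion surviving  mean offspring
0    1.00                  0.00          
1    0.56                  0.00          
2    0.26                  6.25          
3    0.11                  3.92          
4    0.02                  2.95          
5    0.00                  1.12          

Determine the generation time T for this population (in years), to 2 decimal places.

2.26

lx·mx: 0, 0, 1.625, 0.4312, 0.059, 0 → R0 = 2.1152
x·lx·mx: 0, 0, 3.25, 1.2936, 0.236, 0 → Σ = 4.7796
T = 4.7796 / 2.1152 = 2.259644… → 2.26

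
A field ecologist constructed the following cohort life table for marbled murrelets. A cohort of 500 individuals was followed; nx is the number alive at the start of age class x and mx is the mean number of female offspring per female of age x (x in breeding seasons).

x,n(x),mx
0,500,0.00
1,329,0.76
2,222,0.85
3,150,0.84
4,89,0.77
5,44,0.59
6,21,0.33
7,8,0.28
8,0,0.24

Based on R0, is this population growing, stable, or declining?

growing

lx = nx/n0 = nx/500: 1, 0.658, 0.444, 0.3, 0.178, 0.088, 0.042, 0.016, 0
R0 = Σ lx·mx = 0 + 0.50008 + 0.3774 + 0.252 + 0.13706 + 0.05192 + 0.01386 + 0.00448 + 0 = 1.3368
R0 > 1, so the population is growing.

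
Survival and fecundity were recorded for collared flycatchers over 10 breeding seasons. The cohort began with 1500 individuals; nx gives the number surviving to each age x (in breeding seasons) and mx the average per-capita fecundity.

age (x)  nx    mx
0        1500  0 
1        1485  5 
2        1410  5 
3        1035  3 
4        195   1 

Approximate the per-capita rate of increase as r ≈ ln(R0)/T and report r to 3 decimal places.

1.390

lx = nx/n0 = nx/1500: 1, 0.99, 0.94, 0.69, 0.13
R0 = Σ lx·mx = 0 + 4.95 + 4.7 + 2.07 + 0.13 = 11.85
Σ x·lx·mx = 21.08; T = 21.08/11.85 = 1.7789…
r ≈ ln(R0)/T = ln(11.85)/1.7789… = 1.3898… → 1.390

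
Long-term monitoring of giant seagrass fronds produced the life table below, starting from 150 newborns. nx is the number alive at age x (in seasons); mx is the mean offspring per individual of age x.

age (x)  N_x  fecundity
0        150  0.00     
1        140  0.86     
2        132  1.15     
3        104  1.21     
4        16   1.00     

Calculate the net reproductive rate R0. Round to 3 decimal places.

lx = nx/n0 = nx/150: 1, 0.93333…, 0.88, 0.69333…, 0.10667…
lx·mx by age: 0, 0.802667…, 1.012, 0.838933…, 0.106667…
R0 = Σ lx·mx = 2.760267… → 2.760

2.760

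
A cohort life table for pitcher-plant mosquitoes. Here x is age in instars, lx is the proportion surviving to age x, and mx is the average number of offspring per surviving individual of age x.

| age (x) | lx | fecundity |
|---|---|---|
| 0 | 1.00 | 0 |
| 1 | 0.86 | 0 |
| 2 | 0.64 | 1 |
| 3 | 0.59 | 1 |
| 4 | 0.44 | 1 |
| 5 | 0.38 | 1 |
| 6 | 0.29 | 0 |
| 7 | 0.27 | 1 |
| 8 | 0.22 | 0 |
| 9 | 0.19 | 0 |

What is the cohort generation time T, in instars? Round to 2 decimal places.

3.71

lx·mx: 0, 0, 0.64, 0.59, 0.44, 0.38, 0, 0.27, 0, 0 → R0 = 2.32
x·lx·mx: 0, 0, 1.28, 1.77, 1.76, 1.9, 0, 1.89, 0, 0 → Σ = 8.6
T = 8.6 / 2.32 = 3.706897… → 3.71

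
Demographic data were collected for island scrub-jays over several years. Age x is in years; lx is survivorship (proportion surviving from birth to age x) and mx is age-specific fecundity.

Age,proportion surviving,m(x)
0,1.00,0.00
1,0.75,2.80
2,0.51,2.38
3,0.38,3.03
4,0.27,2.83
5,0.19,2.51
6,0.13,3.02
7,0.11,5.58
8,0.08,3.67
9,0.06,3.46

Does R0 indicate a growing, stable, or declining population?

growing

R0 = Σ lx·mx = 0 + 2.1 + 1.2138 + 1.1514 + 0.7641 + 0.4769 + 0.3926 + 0.6138 + 0.2936 + 0.2076 = 7.2138
R0 > 1, so the population is growing.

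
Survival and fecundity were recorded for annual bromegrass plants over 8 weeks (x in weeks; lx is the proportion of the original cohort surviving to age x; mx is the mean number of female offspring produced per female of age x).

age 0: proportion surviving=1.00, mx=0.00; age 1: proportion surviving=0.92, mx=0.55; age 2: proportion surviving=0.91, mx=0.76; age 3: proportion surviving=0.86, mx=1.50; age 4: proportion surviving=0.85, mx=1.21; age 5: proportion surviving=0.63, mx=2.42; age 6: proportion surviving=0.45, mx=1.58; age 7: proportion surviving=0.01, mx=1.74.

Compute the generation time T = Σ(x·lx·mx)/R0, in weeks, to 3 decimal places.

lx·mx: 0, 0.506, 0.6916, 1.29, 1.0285, 1.5246, 0.711, 0.0174 → R0 = 5.7691
x·lx·mx: 0, 0.506, 1.3832, 3.87, 4.114, 7.623, 4.266, 0.1218 → Σ = 21.884
T = 21.884 / 5.7691 = 3.793313… → 3.793

3.793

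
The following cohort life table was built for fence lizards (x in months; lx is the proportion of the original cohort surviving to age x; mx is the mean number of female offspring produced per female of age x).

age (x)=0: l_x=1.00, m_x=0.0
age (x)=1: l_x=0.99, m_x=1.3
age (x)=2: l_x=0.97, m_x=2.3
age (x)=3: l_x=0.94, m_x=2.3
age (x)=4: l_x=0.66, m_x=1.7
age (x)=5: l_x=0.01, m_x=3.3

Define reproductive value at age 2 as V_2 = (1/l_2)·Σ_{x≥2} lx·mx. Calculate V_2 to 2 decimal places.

lx·mx for x ≥ 2: 2.231, 2.162, 1.122, 0.033 → sum = 5.548
V_2 = 5.548 / l_2 = 5.548 / 0.97 = 5.719588… → 5.72

5.72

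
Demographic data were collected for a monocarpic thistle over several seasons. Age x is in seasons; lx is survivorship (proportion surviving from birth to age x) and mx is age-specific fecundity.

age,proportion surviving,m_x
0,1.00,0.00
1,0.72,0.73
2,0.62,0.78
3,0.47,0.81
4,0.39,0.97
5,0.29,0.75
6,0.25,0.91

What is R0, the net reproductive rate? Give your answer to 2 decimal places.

2.21

lx·mx by age: 0, 0.5256, 0.4836, 0.3807, 0.3783, 0.2175, 0.2275
R0 = Σ lx·mx = 2.2132 → 2.21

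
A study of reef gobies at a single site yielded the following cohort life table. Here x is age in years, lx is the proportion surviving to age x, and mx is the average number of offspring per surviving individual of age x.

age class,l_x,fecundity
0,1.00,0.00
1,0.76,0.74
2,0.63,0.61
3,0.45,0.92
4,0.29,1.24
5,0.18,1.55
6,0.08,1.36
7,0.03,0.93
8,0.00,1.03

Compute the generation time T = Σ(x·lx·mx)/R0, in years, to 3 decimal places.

2.928

lx·mx: 0, 0.5624, 0.3843, 0.414, 0.3596, 0.279, 0.1088, 0.0279, 0 → R0 = 2.136
x·lx·mx: 0, 0.5624, 0.7686, 1.242, 1.4384, 1.395, 0.6528, 0.1953, 0 → Σ = 6.2545
T = 6.2545 / 2.136 = 2.928137… → 2.928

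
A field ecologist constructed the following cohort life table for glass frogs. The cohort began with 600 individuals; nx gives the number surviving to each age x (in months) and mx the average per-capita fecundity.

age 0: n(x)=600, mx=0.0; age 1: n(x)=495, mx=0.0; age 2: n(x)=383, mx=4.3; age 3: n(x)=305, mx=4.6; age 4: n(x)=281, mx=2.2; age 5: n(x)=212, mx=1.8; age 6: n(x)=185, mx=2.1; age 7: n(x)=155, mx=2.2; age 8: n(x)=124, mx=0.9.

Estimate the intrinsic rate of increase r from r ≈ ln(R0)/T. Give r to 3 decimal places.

lx = nx/n0 = nx/600: 1, 0.825, 0.63833…, 0.50833…, 0.46833…, 0.35333…, 0.30833…, 0.25833…, 0.20667…
R0 = Σ lx·mx = 0 + 0 + 2.74483… + 2.33833… + 1.03033… + 0.636… + 0.6475… + 0.56833… + 0.186… = 8.151333…
Σ x·lx·mx = 29.157333…; T = 29.157333…/8.151333… = 3.577…
r ≈ ln(R0)/T = ln(8.151333…)/3.577… = 0.58658… → 0.587

0.587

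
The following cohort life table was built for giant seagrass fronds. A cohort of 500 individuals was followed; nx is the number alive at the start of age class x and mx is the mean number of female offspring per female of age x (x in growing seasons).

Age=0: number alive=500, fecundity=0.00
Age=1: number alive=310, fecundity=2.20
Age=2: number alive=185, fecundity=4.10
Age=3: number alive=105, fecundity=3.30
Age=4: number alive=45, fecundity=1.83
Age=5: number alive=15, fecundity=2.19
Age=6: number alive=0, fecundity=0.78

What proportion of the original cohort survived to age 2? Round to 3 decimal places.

0.370

l_2 = n_2/n_0 = 185/500 = 0.37 → 0.370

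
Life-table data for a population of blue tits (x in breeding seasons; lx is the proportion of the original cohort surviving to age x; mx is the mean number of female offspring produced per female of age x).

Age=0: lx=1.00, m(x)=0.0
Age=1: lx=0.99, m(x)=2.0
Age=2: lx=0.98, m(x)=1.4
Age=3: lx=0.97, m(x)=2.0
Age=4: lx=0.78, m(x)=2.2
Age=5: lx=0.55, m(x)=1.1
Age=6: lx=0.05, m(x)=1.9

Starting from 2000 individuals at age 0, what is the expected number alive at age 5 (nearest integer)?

1100

Expected survivors = N0 · l_5 = 2000 × 0.55 = 1100 → 1100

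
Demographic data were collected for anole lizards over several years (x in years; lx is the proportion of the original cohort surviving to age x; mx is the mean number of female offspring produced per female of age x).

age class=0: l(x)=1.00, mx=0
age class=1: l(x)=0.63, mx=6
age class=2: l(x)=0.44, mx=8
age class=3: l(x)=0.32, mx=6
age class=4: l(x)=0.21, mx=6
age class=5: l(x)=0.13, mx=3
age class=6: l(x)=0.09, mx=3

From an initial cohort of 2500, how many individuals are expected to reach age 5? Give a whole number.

325

Expected survivors = N0 · l_5 = 2500 × 0.13 = 325 → 325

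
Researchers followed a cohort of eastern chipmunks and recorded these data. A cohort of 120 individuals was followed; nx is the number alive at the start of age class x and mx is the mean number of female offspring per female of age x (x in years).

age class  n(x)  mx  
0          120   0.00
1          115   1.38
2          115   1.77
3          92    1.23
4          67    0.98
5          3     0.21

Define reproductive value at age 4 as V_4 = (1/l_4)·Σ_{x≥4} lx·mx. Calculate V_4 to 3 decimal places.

lx = nx/n0 = nx/120: 1, 0.95833…, 0.95833…, 0.76667…, 0.55833…, 0.025
lx·mx for x ≥ 4: 0.547167…, 0.00525 → sum = 0.552417…
V_4 = 0.552417… / l_4 = 0.552417… / 0.558333… = 0.989403… → 0.989

0.989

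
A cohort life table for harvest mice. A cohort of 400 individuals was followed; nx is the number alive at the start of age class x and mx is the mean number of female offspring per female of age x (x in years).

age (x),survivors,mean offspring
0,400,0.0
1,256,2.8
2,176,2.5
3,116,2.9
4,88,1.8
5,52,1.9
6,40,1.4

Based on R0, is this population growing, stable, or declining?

growing

lx = nx/n0 = nx/400: 1, 0.64, 0.44, 0.29, 0.22, 0.13, 0.1
R0 = Σ lx·mx = 0 + 1.792 + 1.1 + 0.841 + 0.396 + 0.247 + 0.14 = 4.516
R0 > 1, so the population is growing.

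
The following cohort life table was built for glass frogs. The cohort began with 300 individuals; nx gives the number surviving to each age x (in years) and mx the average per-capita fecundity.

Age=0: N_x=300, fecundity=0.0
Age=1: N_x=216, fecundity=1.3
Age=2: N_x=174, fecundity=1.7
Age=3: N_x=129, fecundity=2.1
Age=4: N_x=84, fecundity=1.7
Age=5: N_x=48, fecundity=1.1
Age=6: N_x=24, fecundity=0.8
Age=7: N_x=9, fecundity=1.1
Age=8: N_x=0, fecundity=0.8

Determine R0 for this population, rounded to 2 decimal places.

lx = nx/n0 = nx/300: 1, 0.72, 0.58, 0.43, 0.28, 0.16, 0.08, 0.03, 0
lx·mx by age: 0, 0.936, 0.986, 0.903, 0.476, 0.176, 0.064, 0.033, 0
R0 = Σ lx·mx = 3.574 → 3.57

3.57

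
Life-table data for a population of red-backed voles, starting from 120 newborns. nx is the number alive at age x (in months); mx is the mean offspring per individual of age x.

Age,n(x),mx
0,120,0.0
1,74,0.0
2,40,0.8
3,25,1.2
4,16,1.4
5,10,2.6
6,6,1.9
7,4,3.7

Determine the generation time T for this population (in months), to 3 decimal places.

3.994

lx = nx/n0 = nx/120: 1, 0.61667…, 0.33333…, 0.20833…, 0.13333…, 0.08333…, 0.05, 0.03333…
lx·mx: 0, 0, 0.266667…, 0.25…, 0.186667…, 0.216667…, 0.095, 0.123333… → R0 = 1.138333…
x·lx·mx: 0, 0, 0.533333…, 0.75…, 0.746667…, 1.083333…, 0.57, 0.863333… → Σ = 4.546667…
T = 4.546667… / 1.138333… = 3.994143… → 3.994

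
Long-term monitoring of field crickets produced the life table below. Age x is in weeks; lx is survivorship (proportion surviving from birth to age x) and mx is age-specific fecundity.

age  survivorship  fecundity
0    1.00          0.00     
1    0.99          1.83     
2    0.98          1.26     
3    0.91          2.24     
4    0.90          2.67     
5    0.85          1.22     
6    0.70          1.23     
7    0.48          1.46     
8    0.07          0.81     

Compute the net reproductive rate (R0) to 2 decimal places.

10.14

lx·mx by age: 0, 1.8117, 1.2348, 2.0384, 2.403, 1.037, 0.861, 0.7008, 0.0567
R0 = Σ lx·mx = 10.1434 → 10.14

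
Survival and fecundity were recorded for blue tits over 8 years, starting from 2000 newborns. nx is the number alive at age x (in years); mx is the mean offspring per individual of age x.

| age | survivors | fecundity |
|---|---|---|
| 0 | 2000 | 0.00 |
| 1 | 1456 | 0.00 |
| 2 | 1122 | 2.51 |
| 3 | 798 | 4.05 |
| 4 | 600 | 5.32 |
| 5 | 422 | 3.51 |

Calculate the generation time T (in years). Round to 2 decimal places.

3.31

lx = nx/n0 = nx/2000: 1, 0.728, 0.561, 0.399, 0.3, 0.211
lx·mx: 0, 0, 1.40811, 1.61595, 1.596, 0.74061 → R0 = 5.36067
x·lx·mx: 0, 0, 2.81622, 4.84785, 6.384, 3.70305 → Σ = 17.75112
T = 17.75112 / 5.36067 = 3.311362… → 3.31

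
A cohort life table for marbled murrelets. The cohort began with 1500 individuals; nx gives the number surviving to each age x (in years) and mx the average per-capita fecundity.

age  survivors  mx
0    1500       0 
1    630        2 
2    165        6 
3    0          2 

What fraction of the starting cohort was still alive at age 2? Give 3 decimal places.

l_2 = n_2/n_0 = 165/1500 = 0.11 → 0.110

0.110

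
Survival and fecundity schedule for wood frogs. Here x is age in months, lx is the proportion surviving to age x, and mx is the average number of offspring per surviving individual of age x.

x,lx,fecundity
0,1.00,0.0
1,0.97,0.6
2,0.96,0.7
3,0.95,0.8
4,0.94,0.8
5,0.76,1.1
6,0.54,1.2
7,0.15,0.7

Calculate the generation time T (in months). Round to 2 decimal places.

lx·mx: 0, 0.582, 0.672, 0.76, 0.752, 0.836, 0.648, 0.105 → R0 = 4.355
x·lx·mx: 0, 0.582, 1.344, 2.28, 3.008, 4.18, 3.888, 0.735 → Σ = 16.017
T = 16.017 / 4.355 = 3.677842… → 3.68

3.68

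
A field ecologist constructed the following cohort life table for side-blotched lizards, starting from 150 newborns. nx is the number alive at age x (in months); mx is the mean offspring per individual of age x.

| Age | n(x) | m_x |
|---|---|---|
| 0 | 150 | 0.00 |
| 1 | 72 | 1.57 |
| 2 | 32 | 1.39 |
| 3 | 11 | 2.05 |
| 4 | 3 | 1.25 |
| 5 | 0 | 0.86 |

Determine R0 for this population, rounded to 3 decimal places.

1.225

lx = nx/n0 = nx/150: 1, 0.48, 0.21333…, 0.07333…, 0.02, 0
lx·mx by age: 0, 0.7536, 0.296533…, 0.150333…, 0.025, 0
R0 = Σ lx·mx = 1.225467… → 1.225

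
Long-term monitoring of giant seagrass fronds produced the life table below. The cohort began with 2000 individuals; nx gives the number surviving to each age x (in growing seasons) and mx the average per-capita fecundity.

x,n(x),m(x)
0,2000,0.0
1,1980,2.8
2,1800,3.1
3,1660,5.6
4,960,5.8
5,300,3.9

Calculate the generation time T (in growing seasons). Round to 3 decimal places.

lx = nx/n0 = nx/2000: 1, 0.99, 0.9, 0.83, 0.48, 0.15
lx·mx: 0, 2.772, 2.79, 4.648, 2.784, 0.585 → R0 = 13.579
x·lx·mx: 0, 2.772, 5.58, 13.944, 11.136, 2.925 → Σ = 36.357
T = 36.357 / 13.579 = 2.677443… → 2.677

2.677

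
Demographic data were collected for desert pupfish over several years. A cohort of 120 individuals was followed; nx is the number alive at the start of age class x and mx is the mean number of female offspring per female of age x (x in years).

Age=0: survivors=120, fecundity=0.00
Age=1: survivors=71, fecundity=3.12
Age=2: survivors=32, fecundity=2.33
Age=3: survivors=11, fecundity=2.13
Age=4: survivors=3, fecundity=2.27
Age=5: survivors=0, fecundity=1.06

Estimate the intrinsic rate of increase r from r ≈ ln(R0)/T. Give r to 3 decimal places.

0.697

lx = nx/n0 = nx/120: 1, 0.59167…, 0.26667…, 0.09167…, 0.025, 0
R0 = Σ lx·mx = 0 + 1.846… + 0.62133… + 0.19525… + 0.05675 + 0 = 2.719333…
Σ x·lx·mx = 3.901417…; T = 3.901417…/2.719333… = 1.4347…
r ≈ ln(R0)/T = ln(2.719333…)/1.4347… = 0.69728… → 0.697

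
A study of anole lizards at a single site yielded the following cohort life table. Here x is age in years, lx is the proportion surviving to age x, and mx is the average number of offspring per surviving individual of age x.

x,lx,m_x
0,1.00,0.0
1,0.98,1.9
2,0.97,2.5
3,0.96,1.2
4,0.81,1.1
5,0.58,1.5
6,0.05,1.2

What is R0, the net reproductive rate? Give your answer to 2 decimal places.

7.26

lx·mx by age: 0, 1.862, 2.425, 1.152, 0.891, 0.87, 0.06
R0 = Σ lx·mx = 7.26 → 7.26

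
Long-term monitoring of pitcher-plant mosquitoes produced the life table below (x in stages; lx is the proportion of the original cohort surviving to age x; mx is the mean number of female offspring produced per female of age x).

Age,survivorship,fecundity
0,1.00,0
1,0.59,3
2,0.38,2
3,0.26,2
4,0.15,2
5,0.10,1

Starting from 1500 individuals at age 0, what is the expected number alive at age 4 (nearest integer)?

Expected survivors = N0 · l_4 = 1500 × 0.15 = 225 → 225

225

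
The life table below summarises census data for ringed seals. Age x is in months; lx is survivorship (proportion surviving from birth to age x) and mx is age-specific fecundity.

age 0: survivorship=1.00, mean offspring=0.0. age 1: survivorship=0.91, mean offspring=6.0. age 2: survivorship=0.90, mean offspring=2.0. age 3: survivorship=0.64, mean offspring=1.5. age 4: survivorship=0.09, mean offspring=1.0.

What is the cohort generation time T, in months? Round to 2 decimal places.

lx·mx: 0, 5.46, 1.8, 0.96, 0.09 → R0 = 8.31
x·lx·mx: 0, 5.46, 3.6, 2.88, 0.36 → Σ = 12.3
T = 12.3 / 8.31 = 1.480144… → 1.48

1.48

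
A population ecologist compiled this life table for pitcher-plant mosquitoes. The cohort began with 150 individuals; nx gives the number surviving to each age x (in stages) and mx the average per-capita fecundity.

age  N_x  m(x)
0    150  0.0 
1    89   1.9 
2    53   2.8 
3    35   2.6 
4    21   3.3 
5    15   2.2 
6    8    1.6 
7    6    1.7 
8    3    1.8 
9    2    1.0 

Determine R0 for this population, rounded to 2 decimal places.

lx = nx/n0 = nx/150: 1, 0.59333…, 0.35333…, 0.23333…, 0.14, 0.1, 0.05333…, 0.04, 0.02, 0.01333…
lx·mx by age: 0, 1.127333…, 0.989333…, 0.606667…, 0.462, 0.22, 0.085333…, 0.068, 0.036, 0.013333…
R0 = Σ lx·mx = 3.608… → 3.61

3.61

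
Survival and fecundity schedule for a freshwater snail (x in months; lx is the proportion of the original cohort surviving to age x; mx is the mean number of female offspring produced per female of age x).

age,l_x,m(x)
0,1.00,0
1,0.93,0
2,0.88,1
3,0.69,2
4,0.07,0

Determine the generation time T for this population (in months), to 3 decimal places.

2.611

lx·mx: 0, 0, 0.88, 1.38, 0 → R0 = 2.26
x·lx·mx: 0, 0, 1.76, 4.14, 0 → Σ = 5.9
T = 5.9 / 2.26 = 2.610619… → 2.611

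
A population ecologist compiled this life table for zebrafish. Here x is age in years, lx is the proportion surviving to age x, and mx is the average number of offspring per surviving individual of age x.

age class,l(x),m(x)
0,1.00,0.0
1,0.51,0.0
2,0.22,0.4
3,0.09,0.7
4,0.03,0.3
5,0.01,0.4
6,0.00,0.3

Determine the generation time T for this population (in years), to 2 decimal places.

lx·mx: 0, 0, 0.088, 0.063, 0.009, 0.004, 0 → R0 = 0.164
x·lx·mx: 0, 0, 0.176, 0.189, 0.036, 0.02, 0 → Σ = 0.421
T = 0.421 / 0.164 = 2.567073… → 2.57

2.57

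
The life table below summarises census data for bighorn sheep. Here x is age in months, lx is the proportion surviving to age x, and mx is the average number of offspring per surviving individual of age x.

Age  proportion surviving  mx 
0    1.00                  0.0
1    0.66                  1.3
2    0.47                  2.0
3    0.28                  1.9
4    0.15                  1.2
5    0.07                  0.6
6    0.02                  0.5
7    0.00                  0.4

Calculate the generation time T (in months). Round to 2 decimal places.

lx·mx: 0, 0.858, 0.94, 0.532, 0.18, 0.042, 0.01, 0 → R0 = 2.562
x·lx·mx: 0, 0.858, 1.88, 1.596, 0.72, 0.21, 0.06, 0 → Σ = 5.324
T = 5.324 / 2.562 = 2.078064… → 2.08

2.08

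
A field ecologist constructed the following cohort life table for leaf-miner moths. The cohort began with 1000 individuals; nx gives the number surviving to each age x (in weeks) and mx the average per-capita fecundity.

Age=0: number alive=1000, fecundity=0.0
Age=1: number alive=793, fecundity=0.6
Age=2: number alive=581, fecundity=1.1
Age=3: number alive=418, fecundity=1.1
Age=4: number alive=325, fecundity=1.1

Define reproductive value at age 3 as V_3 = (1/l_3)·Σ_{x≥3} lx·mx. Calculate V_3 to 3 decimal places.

1.955

lx = nx/n0 = nx/1000: 1, 0.793, 0.581, 0.418, 0.325
lx·mx for x ≥ 3: 0.4598, 0.3575 → sum = 0.8173
V_3 = 0.8173 / l_3 = 0.8173 / 0.418 = 1.955263… → 1.955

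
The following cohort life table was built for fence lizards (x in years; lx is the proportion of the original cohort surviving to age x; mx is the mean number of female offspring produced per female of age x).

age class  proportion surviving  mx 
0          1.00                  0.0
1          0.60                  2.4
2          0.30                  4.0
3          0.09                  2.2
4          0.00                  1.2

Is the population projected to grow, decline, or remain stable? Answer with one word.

growing

R0 = Σ lx·mx = 0 + 1.44 + 1.2 + 0.198 + 0 = 2.838
R0 > 1, so the population is growing.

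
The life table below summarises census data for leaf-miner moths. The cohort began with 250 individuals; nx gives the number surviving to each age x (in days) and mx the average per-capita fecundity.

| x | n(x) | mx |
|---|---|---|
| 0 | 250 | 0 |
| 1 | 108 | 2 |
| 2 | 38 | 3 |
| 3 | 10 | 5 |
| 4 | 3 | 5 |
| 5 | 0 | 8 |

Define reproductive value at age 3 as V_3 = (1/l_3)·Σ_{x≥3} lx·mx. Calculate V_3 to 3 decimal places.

6.500

lx = nx/n0 = nx/250: 1, 0.432, 0.152, 0.04, 0.012, 0
lx·mx for x ≥ 3: 0.2, 0.06, 0 → sum = 0.26
V_3 = 0.26 / l_3 = 0.26 / 0.04 = 6.5 → 6.500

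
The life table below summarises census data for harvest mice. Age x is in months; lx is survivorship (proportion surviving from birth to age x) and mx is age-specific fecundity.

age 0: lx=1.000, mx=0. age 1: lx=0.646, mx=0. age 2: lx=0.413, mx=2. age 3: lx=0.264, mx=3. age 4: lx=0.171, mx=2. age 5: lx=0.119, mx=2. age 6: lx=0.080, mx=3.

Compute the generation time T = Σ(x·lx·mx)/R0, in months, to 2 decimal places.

3.29

lx·mx: 0, 0, 0.826, 0.792, 0.342, 0.238, 0.24 → R0 = 2.438
x·lx·mx: 0, 0, 1.652, 2.376, 1.368, 1.19, 1.44 → Σ = 8.026
T = 8.026 / 2.438 = 3.292043… → 3.29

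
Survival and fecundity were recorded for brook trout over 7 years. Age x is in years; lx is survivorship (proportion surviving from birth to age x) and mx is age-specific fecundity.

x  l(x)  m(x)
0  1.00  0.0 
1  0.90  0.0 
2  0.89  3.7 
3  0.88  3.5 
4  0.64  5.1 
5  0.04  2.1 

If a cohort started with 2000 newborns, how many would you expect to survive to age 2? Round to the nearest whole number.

Expected survivors = N0 · l_2 = 2000 × 0.89 = 1780 → 1780

1780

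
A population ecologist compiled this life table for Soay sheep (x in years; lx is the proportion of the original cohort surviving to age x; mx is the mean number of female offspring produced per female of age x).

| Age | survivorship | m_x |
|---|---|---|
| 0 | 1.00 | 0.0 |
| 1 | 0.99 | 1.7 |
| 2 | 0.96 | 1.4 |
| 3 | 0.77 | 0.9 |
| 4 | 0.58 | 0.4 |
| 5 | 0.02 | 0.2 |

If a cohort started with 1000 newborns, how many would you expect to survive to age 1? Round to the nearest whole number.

Expected survivors = N0 · l_1 = 1000 × 0.99 = 990 → 990

990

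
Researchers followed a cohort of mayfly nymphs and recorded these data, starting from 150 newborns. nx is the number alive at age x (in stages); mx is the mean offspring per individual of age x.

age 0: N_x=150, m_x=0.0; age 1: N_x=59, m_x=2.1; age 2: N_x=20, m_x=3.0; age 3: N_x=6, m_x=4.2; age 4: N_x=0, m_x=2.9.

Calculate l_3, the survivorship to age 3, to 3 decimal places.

l_3 = n_3/n_0 = 6/150 = 0.04 → 0.040

0.040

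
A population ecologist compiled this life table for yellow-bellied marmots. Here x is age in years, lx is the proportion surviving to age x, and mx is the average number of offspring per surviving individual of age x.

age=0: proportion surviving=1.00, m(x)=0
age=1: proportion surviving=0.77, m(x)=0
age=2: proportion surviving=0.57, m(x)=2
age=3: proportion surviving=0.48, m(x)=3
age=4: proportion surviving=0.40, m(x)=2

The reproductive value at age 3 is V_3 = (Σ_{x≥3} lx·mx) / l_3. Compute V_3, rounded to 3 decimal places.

4.667

lx·mx for x ≥ 3: 1.44, 0.8 → sum = 2.24
V_3 = 2.24 / l_3 = 2.24 / 0.48 = 4.666667… → 4.667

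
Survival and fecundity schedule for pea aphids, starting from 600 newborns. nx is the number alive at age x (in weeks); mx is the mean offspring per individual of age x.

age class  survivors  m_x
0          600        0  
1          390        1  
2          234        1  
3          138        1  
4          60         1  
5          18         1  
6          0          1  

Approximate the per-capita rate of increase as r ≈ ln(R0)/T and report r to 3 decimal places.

lx = nx/n0 = nx/600: 1, 0.65, 0.39, 0.23, 0.1, 0.03, 0
R0 = Σ lx·mx = 0 + 0.65 + 0.39 + 0.23 + 0.1 + 0.03 + 0 = 1.4
Σ x·lx·mx = 2.67; T = 2.67/1.4 = 1.90714…
r ≈ ln(R0)/T = ln(1.4)/1.90714… = 0.17643… → 0.176

0.176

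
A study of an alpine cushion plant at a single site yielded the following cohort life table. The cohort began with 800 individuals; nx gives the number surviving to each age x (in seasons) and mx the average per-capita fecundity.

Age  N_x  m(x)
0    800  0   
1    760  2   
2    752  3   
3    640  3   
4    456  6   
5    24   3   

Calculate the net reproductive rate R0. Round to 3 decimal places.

lx = nx/n0 = nx/800: 1, 0.95, 0.94, 0.8, 0.57, 0.03
lx·mx by age: 0, 1.9, 2.82, 2.4, 3.42, 0.09
R0 = Σ lx·mx = 10.63 → 10.630

10.630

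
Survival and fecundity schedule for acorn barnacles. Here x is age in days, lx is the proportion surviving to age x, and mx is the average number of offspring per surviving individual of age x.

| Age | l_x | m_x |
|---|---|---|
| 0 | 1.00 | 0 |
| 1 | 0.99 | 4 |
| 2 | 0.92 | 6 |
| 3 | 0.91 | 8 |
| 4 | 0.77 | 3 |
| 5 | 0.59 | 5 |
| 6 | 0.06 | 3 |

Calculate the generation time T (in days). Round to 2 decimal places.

2.79

lx·mx: 0, 3.96, 5.52, 7.28, 2.31, 2.95, 0.18 → R0 = 22.2
x·lx·mx: 0, 3.96, 11.04, 21.84, 9.24, 14.75, 1.08 → Σ = 61.91
T = 61.91 / 22.2 = 2.788739… → 2.79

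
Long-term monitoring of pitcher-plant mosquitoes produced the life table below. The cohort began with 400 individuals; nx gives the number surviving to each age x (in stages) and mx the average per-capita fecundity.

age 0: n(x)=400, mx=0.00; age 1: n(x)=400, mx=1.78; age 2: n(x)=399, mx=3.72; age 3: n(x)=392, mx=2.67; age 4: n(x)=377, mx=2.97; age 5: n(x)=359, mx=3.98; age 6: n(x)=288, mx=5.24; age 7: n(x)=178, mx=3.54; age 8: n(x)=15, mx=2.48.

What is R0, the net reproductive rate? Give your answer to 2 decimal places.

19.92

lx = nx/n0 = nx/400: 1, 1, 0.9975, 0.98, 0.9425, 0.8975, 0.72, 0.445, 0.0375
lx·mx by age: 0, 1.78, 3.7107, 2.6166, 2.799225, 3.57205, 3.7728, 1.5753, 0.093
R0 = Σ lx·mx = 19.919675 → 19.92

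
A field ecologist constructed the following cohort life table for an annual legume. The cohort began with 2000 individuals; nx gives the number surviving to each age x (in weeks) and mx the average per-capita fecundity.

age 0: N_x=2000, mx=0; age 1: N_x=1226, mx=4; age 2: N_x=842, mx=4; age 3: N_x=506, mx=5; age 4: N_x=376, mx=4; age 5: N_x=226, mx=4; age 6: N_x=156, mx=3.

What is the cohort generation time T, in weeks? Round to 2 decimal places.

lx = nx/n0 = nx/2000: 1, 0.613, 0.421, 0.253, 0.188, 0.113, 0.078
lx·mx: 0, 2.452, 1.684, 1.265, 0.752, 0.452, 0.234 → R0 = 6.839
x·lx·mx: 0, 2.452, 3.368, 3.795, 3.008, 2.26, 1.404 → Σ = 16.287
T = 16.287 / 6.839 = 2.381489… → 2.38

2.38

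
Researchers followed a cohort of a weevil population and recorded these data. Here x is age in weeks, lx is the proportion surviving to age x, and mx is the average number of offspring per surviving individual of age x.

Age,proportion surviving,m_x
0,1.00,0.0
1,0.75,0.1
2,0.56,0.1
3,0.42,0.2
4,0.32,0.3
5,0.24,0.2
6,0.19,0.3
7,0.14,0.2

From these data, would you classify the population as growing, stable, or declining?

R0 = Σ lx·mx = 0 + 0.075 + 0.056 + 0.084 + 0.096 + 0.048 + 0.057 + 0.028 = 0.444
R0 < 1, so the population is declining.

declining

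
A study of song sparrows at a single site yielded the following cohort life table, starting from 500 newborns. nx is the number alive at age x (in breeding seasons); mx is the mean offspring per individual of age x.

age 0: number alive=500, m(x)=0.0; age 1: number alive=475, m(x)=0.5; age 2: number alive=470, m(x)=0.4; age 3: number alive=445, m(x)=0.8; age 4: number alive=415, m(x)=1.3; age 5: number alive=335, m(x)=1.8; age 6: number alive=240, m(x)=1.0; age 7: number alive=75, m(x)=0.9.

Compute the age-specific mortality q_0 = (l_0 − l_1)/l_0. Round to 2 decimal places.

0.05

lx = nx/n0 = nx/500: 1, 0.95, 0.94, 0.89, 0.83, 0.67, 0.48, 0.15
q_0 = (l_0 − l_1) / l_0 = (1 − 0.95) / 1
     = 0.05 / 1 = 0.05 → 0.05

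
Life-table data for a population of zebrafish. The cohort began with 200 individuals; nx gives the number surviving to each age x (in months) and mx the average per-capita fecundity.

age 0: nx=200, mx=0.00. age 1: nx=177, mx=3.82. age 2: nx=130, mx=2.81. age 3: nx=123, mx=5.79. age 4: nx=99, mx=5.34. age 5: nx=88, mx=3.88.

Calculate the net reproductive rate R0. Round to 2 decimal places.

lx = nx/n0 = nx/200: 1, 0.885, 0.65, 0.615, 0.495, 0.44
lx·mx by age: 0, 3.3807, 1.8265, 3.56085, 2.6433, 1.7072
R0 = Σ lx·mx = 13.11855 → 13.12

13.12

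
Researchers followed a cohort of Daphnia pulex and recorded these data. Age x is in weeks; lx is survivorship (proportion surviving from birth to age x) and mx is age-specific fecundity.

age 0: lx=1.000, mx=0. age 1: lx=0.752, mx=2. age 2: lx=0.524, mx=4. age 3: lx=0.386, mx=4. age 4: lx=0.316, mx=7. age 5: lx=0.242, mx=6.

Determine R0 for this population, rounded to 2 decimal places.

lx·mx by age: 0, 1.504, 2.096, 1.544, 2.212, 1.452
R0 = Σ lx·mx = 8.808 → 8.81

8.81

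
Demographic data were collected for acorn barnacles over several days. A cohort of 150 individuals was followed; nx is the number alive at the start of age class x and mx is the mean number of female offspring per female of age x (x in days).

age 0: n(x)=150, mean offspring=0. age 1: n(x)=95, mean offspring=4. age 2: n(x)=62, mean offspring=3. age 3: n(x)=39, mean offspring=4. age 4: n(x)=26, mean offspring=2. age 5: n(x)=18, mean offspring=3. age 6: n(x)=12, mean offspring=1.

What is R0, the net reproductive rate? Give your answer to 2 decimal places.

lx = nx/n0 = nx/150: 1, 0.63333…, 0.41333…, 0.26, 0.17333…, 0.12, 0.08
lx·mx by age: 0, 2.533333…, 1.24…, 1.04, 0.346667…, 0.36, 0.08
R0 = Σ lx·mx = 5.6… → 5.60

5.60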